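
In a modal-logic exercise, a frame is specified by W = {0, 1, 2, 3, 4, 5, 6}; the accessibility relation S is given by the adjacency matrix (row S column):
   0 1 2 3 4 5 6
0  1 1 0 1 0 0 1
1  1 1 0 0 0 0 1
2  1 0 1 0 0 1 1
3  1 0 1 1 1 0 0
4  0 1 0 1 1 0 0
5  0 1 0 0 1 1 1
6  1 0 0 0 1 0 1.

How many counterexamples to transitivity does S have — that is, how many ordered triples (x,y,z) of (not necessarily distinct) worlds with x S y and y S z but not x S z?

26

Enumerating: (0,3,2), (0,3,4), (0,6,4), (1,0,3), (1,6,4), (2,0,1), (2,0,3), (2,5,1), (2,5,4), (2,6,4), (3,0,1), (3,0,6), … and 14 more.
Total: 26.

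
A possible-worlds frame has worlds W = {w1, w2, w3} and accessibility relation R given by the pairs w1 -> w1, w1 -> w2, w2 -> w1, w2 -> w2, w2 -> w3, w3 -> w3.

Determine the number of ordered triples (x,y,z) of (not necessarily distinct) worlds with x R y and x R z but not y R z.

3

Enumerating: (w2,w1,w3), (w2,w3,w1), (w2,w3,w2).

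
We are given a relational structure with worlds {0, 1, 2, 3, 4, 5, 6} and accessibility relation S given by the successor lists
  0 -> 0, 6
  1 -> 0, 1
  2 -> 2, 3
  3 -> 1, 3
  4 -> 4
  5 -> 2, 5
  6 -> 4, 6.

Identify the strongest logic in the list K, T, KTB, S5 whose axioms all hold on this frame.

T

Reflexive (axiom T): yes — every world is S-related to itself.
Symmetric (axiom B): no — 0 S 6 but not 6 S 0.
Euclidean (axiom 5): no — 0 S 6 and 0 S 0, but not 6 S 0.
So F validates K, T; KTB would additionally require S to be symmetric. The strongest is T.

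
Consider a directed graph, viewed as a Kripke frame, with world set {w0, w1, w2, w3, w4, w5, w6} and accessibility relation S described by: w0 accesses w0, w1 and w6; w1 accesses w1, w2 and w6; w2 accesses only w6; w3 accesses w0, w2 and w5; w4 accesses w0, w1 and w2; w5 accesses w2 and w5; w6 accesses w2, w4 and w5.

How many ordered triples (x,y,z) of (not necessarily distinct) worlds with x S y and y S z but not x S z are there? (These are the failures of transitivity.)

Enumerating: (w0,w1,w2), (w0,w6,w2), (w0,w6,w4), (w0,w6,w5), (w1,w6,w4), (w1,w6,w5), (w2,w6,w2), (w2,w6,w4), (w2,w6,w5), (w3,w0,w1), (w3,w0,w6), (w3,w2,w6), … and 7 more.
Total: 19.

19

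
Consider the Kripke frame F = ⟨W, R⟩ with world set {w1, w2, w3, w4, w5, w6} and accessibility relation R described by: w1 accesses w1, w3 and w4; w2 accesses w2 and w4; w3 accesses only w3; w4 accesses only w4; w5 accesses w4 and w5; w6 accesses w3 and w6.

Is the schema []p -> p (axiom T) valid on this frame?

Yes

Axiom T corresponds to the accessibility relation being reflexive.
Reflexive: yes — every world is R-related to itself.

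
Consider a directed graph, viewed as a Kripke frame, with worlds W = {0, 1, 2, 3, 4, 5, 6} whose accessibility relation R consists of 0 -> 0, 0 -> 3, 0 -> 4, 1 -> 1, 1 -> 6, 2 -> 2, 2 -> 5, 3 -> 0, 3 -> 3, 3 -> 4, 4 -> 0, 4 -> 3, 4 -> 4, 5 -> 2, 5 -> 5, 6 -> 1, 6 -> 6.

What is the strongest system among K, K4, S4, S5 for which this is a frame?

S5

Transitive (axiom 4): yes — every two-step R-path is closed by a direct edge.
Reflexive (axiom T): yes — every world is R-related to itself.
Euclidean (axiom 5): yes — any two successors of a common world are R-related.
So F validates K, K4, S4, S5. The strongest is S5.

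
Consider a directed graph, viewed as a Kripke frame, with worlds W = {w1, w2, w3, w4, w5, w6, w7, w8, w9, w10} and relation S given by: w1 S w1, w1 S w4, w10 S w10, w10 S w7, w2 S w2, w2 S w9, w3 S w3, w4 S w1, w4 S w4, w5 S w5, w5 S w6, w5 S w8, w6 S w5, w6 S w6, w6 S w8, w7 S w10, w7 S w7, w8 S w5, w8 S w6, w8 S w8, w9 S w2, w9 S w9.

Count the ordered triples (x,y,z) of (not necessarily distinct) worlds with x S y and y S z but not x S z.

0

S is transitive; there are no such tuples.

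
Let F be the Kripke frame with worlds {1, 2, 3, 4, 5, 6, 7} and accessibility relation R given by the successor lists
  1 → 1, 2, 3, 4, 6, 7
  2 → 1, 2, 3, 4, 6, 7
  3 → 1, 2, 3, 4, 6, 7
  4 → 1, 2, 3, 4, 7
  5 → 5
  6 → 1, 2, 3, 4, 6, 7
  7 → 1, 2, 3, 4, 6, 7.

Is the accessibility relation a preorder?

Reflexive: yes — every world is R-related to itself.
Transitive: no — 4 R 1 and 1 R 6, but not 4 R 6.
So R is not a preorder.

No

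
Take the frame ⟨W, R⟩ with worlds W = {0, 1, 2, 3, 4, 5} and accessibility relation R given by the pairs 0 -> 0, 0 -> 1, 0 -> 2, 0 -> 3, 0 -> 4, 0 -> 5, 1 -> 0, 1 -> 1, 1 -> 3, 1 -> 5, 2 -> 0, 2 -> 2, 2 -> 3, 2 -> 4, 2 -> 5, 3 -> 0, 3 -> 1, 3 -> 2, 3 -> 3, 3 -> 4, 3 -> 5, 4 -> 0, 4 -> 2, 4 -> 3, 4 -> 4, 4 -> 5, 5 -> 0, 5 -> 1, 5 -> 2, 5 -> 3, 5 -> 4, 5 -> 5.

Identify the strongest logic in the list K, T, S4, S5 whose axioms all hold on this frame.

T

Reflexive (axiom T): yes — every world is R-related to itself.
Transitive (axiom 4): no — 1 R 0 and 0 R 2, but not 1 R 2.
Euclidean (axiom 5): no — 0 R 1 and 0 R 2, but not 1 R 2.
So F validates K, T; S4 would additionally require R to be transitive. The strongest is T.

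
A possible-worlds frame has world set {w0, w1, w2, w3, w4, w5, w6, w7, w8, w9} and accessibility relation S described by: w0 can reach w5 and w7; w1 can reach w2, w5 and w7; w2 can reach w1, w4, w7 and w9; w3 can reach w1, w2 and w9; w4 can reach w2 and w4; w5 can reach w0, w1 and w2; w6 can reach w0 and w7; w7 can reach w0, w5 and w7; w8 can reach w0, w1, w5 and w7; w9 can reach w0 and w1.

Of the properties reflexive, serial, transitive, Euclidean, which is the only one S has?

Reflexive: no — w0 is not related to itself.
Serial: yes — every world has a successor (e.g. w0 S w5).
Transitive: no — w0 S w5 and w5 S w1, but not w0 S w1.
Euclidean: no — w0 S w5 and w0 S w7, but not w5 S w7.
Only serial holds.

serial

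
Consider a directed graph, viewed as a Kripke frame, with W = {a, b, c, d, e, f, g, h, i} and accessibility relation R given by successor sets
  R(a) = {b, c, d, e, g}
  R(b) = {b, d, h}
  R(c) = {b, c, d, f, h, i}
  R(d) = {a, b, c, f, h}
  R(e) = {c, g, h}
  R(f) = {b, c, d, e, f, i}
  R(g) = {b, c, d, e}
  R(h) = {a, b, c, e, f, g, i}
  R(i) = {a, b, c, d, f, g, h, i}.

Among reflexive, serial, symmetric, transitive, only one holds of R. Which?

serial

Reflexive: no — a is not related to itself.
Serial: yes — every world has a successor (e.g. a R b).
Symmetric: no — a R b but not b R a.
Transitive: no — a R b and b R h, but not a R h.
Only serial holds.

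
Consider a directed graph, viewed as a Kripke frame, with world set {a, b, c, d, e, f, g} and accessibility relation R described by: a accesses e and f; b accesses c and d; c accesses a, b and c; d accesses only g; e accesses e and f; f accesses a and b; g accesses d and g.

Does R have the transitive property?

Transitive: no — a R f and f R b, but not a R b.

No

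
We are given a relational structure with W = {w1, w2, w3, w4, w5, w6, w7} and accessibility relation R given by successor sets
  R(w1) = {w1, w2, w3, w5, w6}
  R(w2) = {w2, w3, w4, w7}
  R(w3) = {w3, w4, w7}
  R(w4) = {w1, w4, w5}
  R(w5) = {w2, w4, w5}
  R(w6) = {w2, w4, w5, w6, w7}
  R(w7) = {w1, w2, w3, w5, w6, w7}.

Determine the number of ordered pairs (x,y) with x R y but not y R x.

14

Enumerating: (w1,w2), (w1,w3), (w1,w5), (w1,w6), (w2,w3), (w2,w4), (w3,w4), (w4,w1), (w5,w2), (w6,w2), (w6,w4), (w6,w5), (w7,w1), (w7,w5).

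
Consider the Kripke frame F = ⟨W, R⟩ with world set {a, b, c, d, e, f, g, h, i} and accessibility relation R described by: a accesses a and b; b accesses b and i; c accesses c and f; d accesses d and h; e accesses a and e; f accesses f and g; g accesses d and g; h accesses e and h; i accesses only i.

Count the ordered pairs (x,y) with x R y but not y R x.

Enumerating: (a,b), (b,i), (c,f), (d,h), (e,a), (f,g), (g,d), (h,e).

8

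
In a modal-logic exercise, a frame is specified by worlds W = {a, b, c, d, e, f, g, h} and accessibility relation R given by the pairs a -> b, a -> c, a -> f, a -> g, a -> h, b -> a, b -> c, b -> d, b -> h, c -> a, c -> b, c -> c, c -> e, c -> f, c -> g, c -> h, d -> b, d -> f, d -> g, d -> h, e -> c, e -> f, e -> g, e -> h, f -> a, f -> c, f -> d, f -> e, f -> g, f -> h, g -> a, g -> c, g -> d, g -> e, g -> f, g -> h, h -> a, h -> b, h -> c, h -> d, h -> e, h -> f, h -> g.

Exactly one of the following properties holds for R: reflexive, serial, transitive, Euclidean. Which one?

serial

Reflexive: no — a is not related to itself.
Serial: yes — every world has a successor (e.g. a R b).
Transitive: no — a R b and b R d, but not a R d.
Euclidean: no — a R b and a R f, but not b R f.
Only serial holds.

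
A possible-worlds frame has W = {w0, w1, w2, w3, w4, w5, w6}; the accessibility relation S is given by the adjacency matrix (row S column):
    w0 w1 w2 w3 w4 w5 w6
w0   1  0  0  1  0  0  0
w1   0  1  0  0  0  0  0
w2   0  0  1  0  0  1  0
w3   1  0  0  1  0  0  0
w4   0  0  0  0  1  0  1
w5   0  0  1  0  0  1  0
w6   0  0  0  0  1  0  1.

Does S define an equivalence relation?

Yes

Reflexive: yes — every world is S-related to itself.
Symmetric: yes — every pair in S has its reverse in S.
Transitive: yes — every two-step S-path is closed by a direct edge.
So S is an equivalence relation.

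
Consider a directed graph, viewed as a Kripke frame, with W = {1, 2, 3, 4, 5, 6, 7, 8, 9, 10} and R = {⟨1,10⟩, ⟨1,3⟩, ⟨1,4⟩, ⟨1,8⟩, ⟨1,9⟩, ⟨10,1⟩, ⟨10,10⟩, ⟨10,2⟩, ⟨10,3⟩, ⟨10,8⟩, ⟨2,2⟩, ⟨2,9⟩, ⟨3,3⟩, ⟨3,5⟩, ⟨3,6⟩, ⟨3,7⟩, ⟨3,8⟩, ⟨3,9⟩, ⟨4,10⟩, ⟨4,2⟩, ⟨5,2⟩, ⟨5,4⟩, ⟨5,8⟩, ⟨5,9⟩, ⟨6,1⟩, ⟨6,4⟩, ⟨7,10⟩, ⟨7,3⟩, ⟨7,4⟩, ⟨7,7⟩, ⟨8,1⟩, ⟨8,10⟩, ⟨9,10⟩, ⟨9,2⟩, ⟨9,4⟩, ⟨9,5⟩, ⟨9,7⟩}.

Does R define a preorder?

No

Reflexive: no — 1 is not related to itself.
Transitive: no — 1 R 10 and 10 R 2, but not 1 R 2.
So R is not a preorder.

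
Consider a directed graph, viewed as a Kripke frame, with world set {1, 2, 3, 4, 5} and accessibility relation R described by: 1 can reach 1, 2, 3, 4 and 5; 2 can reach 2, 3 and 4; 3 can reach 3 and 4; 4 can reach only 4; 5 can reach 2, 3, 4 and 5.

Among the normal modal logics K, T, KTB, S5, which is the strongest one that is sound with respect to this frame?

T

Reflexive (axiom T): yes — every world is R-related to itself.
Symmetric (axiom B): no — 1 R 2 but not 2 R 1.
Euclidean (axiom 5): no — 1 R 2 and 1 R 5, but not 2 R 5.
So F validates K, T; KTB would additionally require R to be symmetric. The strongest is T.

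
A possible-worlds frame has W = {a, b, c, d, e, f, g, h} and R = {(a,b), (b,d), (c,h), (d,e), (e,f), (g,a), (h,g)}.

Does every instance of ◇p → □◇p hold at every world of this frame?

No

Axiom 5 corresponds to the accessibility relation being Euclidean.
Euclidean: no — a R b and a R b, but not b R b.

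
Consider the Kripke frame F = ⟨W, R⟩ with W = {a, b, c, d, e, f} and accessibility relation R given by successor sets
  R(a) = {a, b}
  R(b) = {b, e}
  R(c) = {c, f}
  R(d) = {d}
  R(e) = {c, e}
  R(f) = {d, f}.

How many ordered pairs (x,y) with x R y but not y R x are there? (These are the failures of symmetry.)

5

Enumerating: (a,b), (b,e), (c,f), (e,c), (f,d).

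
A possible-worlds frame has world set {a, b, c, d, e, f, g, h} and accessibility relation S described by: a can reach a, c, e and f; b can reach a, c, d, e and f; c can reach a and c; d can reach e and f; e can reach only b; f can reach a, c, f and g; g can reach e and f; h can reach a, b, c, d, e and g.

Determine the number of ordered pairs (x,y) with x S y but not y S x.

Enumerating: (a,e), (b,a), (b,c), (b,d), (b,f), (d,e), (d,f), (f,c), (g,e), (h,a), (h,b), (h,c), (h,d), (h,e), (h,g).

15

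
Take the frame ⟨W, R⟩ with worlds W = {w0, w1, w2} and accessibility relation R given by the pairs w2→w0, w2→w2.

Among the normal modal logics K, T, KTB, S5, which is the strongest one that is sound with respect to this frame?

Reflexive (axiom T): no — w0 is not related to itself.
Symmetric (axiom B): no — w2 R w0 but not w0 R w2.
Euclidean (axiom 5): no — w2 R w0 and w2 R w0, but not w0 R w0.
So F validates K; T would additionally require R to be reflexive. The strongest is K.

K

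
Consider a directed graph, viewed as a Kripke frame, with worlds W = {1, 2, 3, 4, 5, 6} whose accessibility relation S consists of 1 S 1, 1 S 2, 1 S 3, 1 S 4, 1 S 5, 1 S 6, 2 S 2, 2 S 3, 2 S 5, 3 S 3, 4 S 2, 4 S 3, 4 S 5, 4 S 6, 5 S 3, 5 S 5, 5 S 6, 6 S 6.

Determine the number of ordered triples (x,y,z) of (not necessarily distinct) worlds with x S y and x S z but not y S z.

Enumerating: (1,2,1), (1,2,4), (1,2,6), (1,3,1), (1,3,2), (1,3,4), (1,3,5), (1,3,6), (1,4,1), (1,4,4), (1,5,1), (1,5,2), … and 21 more.
Total: 33.

33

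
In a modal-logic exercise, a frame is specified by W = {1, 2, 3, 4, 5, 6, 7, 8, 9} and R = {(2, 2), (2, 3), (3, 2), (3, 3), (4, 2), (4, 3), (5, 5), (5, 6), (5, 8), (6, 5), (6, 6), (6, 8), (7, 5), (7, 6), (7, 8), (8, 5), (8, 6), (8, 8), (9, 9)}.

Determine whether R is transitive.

Yes

Transitive: yes — every two-step R-path is closed by a direct edge.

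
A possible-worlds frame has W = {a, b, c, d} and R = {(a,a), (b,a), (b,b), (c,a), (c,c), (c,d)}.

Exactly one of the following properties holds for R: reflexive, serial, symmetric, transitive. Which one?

Reflexive: no — d is not related to itself.
Serial: no — d has no R-successor.
Symmetric: no — b R a but not a R b.
Transitive: yes — every two-step R-path is closed by a direct edge.
Only transitive holds.

transitive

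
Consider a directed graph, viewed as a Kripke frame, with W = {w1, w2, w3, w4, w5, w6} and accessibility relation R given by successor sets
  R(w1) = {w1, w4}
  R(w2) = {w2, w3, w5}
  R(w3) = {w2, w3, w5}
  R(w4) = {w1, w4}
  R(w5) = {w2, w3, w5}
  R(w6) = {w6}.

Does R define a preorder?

Yes

Reflexive: yes — every world is R-related to itself.
Transitive: yes — every two-step R-path is closed by a direct edge.
So R is a preorder.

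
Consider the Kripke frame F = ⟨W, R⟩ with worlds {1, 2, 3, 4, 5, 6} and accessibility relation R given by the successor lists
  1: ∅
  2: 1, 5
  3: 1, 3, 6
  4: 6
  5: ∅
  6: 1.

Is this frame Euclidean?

No

Euclidean: no — 2 R 1 and 2 R 5, but not 1 R 5.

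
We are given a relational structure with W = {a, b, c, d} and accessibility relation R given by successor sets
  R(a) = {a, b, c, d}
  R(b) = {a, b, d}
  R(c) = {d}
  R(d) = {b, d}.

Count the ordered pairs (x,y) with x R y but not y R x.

3

Enumerating: (a,c), (a,d), (c,d).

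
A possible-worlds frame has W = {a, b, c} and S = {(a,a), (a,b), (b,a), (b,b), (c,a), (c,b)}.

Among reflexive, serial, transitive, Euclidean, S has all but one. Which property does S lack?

reflexive

Reflexive: no — c is not related to itself.
Serial: yes — every world has a successor (e.g. a S a).
Transitive: yes — every two-step S-path is closed by a direct edge.
Euclidean: yes — any two successors of a common world are S-related.
Only reflexive fails.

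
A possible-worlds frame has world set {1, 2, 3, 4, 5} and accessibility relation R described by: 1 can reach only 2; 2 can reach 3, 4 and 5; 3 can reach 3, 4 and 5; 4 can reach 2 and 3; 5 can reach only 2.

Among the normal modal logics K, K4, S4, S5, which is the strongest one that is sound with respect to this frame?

K

Transitive (axiom 4): no — 1 R 2 and 2 R 3, but not 1 R 3.
Reflexive (axiom T): no — 1 is not related to itself.
Euclidean (axiom 5): no — 2 R 4 and 2 R 5, but not 4 R 5.
So F validates K; K4 would additionally require R to be transitive. The strongest is K.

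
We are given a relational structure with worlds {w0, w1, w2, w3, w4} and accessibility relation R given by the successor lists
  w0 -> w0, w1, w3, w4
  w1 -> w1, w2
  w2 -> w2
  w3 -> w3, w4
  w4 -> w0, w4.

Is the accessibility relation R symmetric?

Symmetric: no — w0 R w1 but not w1 R w0.

No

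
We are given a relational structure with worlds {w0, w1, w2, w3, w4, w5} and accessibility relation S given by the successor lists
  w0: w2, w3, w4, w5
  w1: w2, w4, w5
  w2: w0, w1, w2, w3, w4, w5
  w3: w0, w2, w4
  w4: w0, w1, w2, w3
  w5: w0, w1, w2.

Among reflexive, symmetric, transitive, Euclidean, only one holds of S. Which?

symmetric

Reflexive: no — w0 is not related to itself.
Symmetric: yes — every pair in S has its reverse in S.
Transitive: no — w0 S w2 and w2 S w1, but not w0 S w1.
Euclidean: no — w0 S w3 and w0 S w5, but not w3 S w5.
Only symmetric holds.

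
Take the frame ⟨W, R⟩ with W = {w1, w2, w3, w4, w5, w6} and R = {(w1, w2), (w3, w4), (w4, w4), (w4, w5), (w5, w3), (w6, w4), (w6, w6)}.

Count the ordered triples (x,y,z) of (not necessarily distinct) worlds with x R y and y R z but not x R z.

Enumerating: (w3,w4,w5), (w4,w5,w3), (w5,w3,w4), (w6,w4,w5).

4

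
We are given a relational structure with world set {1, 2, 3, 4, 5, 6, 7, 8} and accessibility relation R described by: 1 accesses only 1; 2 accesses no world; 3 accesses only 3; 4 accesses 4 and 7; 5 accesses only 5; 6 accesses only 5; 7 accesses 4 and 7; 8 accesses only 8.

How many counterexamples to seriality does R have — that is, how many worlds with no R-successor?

1

Enumerating: 2.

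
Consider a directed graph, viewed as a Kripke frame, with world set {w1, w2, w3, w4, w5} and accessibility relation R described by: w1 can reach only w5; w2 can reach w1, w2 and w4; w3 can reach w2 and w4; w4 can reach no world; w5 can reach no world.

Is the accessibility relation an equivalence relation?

No

Reflexive: no — w1 is not related to itself.
Symmetric: no — w1 R w5 but not w5 R w1.
Transitive: no — w2 R w1 and w1 R w5, but not w2 R w5.
So R is not an equivalence relation.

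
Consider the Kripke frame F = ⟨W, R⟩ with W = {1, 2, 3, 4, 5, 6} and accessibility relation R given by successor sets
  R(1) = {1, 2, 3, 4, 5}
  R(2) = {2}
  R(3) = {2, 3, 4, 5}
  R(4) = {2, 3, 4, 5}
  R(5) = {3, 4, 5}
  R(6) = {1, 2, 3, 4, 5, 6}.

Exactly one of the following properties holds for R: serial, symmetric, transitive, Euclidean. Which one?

Serial: yes — every world has a successor (e.g. 1 R 1).
Symmetric: no — 1 R 2 but not 2 R 1.
Transitive: no — 5 R 3 and 3 R 2, but not 5 R 2.
Euclidean: no — 1 R 2 and 1 R 3, but not 2 R 3.
Only serial holds.

serial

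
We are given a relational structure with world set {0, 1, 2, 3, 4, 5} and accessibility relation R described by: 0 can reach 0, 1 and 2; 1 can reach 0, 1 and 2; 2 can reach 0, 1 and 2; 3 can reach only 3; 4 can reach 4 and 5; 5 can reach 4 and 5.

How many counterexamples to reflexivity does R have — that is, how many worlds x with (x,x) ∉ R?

0

R is reflexive; there are no such worlds.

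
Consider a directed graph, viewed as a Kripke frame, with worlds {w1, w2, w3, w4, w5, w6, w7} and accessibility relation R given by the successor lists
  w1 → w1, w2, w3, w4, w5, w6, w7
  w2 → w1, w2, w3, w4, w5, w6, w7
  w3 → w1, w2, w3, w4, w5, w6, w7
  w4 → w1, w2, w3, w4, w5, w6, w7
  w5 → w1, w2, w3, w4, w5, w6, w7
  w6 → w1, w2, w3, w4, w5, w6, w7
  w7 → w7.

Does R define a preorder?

Reflexive: yes — every world is R-related to itself.
Transitive: yes — every two-step R-path is closed by a direct edge.
So R is a preorder.

Yes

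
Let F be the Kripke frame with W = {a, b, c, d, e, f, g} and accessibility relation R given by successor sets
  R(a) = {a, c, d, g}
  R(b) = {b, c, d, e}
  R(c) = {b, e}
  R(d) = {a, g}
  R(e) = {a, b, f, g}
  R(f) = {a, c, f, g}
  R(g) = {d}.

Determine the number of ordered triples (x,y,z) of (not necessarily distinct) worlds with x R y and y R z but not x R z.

28

Enumerating: (a,c,b), (a,c,e), (b,d,a), (b,d,g), (b,e,a), (b,e,f), (b,e,g), (c,b,c), (c,b,d), (c,e,a), (c,e,f), (c,e,g), … and 16 more.
Total: 28.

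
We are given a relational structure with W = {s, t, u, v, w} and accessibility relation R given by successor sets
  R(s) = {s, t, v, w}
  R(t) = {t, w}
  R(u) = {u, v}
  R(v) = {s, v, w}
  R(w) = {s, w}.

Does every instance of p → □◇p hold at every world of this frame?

No

Axiom B corresponds to the accessibility relation being symmetric.
Symmetric: no — s R t but not t R s.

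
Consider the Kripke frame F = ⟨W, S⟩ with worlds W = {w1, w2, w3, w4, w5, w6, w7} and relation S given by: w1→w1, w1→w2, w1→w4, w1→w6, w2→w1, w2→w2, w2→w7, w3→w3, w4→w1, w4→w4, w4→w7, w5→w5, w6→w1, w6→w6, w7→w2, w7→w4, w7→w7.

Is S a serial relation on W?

Yes

Serial: yes — every world has a successor (e.g. w1 S w1).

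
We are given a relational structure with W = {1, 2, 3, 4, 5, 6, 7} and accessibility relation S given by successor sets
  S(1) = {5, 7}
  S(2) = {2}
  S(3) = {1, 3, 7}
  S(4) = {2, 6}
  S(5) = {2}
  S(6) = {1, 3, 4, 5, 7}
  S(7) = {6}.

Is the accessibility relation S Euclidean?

Euclidean: no — 1 S 5 and 1 S 7, but not 5 S 7.

No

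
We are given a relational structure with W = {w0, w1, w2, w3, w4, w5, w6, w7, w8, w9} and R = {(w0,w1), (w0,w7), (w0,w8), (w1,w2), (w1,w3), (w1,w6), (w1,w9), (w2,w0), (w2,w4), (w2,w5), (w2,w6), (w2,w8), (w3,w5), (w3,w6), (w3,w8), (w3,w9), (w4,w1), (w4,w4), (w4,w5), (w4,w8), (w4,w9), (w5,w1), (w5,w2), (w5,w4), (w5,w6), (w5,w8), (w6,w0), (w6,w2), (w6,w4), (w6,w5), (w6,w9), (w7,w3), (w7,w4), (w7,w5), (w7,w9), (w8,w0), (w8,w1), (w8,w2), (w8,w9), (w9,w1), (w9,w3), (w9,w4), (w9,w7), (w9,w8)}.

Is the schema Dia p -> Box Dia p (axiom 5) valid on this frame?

By correspondence theory, 5 is valid on a frame iff R is Euclidean.
Euclidean: no — w0 R w1 and w0 R w7, but not w1 R w7.

No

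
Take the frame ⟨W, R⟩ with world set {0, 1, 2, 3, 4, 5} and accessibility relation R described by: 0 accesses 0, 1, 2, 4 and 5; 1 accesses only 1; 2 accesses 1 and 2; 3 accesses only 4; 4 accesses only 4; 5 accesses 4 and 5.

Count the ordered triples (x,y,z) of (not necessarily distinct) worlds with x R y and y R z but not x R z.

0

R is transitive; there are no such tuples.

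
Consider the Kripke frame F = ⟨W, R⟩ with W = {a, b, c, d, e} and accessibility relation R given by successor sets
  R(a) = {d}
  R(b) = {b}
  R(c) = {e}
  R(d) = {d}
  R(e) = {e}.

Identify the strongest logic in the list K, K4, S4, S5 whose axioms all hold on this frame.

Transitive (axiom 4): yes — every two-step R-path is closed by a direct edge.
Reflexive (axiom T): no — a is not related to itself.
Euclidean (axiom 5): yes — any two successors of a common world are R-related.
So F validates K, K4; S4 would additionally require R to be reflexive. The strongest is K4.

K4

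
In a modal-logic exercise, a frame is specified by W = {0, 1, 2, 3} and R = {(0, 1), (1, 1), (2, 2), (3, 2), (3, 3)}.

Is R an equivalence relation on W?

No

Reflexive: no — 0 is not related to itself.
Symmetric: no — 0 R 1 but not 1 R 0.
Transitive: yes — every two-step R-path is closed by a direct edge.
So R is not an equivalence relation.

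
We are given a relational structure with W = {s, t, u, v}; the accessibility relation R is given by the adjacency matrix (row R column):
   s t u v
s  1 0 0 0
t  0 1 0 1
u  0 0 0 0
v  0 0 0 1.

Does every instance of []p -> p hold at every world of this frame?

No

By correspondence theory, T is valid on a frame iff R is reflexive.
Reflexive: no — u is not related to itself.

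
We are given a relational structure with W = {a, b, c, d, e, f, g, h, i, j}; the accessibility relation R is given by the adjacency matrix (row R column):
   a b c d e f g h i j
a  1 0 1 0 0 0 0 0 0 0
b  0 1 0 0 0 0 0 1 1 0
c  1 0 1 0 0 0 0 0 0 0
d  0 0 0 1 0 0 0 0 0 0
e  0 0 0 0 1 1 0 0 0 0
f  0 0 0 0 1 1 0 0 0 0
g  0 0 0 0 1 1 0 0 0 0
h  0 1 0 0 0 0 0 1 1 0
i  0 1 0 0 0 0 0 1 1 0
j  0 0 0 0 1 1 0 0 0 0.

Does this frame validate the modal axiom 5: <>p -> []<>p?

Yes

By correspondence theory, 5 is valid on a frame iff R is Euclidean.
Euclidean: yes — any two successors of a common world are R-related.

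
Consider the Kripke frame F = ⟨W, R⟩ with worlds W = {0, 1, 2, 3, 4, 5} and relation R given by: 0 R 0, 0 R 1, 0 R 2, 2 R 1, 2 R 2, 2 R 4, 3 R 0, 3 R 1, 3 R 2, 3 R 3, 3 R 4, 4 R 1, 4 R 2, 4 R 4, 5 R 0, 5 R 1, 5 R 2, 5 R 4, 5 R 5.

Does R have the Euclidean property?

No

Euclidean: no — 0 R 1 and 0 R 2, but not 1 R 2.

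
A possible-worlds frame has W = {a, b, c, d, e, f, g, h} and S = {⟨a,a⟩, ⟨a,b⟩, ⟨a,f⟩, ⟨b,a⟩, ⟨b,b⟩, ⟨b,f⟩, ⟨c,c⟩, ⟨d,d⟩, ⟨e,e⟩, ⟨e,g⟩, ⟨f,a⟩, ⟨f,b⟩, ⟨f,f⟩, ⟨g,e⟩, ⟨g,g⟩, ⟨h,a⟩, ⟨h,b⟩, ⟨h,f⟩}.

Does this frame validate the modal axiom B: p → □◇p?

The schema B characterises exactly the symmetric frames.
Symmetric: no — h S a but not a S h.

No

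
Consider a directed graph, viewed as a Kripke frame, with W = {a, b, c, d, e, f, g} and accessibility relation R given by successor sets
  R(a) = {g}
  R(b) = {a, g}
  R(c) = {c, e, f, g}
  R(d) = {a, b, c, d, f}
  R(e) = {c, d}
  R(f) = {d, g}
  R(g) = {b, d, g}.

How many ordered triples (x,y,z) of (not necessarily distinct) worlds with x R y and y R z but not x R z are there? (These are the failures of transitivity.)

28

Enumerating: (a,g,b), (a,g,d), (b,g,b), (b,g,d), (c,e,d), (c,f,d), (c,g,b), (c,g,d), (d,a,g), (d,b,g), (d,c,e), (d,c,g), … and 16 more.
Total: 28.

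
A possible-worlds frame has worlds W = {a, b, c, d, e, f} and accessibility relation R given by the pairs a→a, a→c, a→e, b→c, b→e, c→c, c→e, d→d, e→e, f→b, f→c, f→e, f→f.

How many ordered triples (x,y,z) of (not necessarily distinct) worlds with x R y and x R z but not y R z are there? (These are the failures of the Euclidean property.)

12

Enumerating: (a,c,a), (a,e,a), (a,e,c), (b,e,c), (c,e,c), (f,b,b), (f,b,f), (f,c,b), (f,c,f), (f,e,b), (f,e,c), (f,e,f).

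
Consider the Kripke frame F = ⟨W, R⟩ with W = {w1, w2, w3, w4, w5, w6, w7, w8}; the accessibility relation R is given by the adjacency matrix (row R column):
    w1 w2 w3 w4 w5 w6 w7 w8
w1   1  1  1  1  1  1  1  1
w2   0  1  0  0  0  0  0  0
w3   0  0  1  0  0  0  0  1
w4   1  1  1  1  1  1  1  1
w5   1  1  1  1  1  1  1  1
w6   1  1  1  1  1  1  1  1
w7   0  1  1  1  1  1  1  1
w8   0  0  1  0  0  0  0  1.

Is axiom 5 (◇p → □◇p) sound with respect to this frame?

No

The schema 5 characterises exactly the Euclidean frames.
Euclidean: no — w1 R w2 and w1 R w3, but not w2 R w3.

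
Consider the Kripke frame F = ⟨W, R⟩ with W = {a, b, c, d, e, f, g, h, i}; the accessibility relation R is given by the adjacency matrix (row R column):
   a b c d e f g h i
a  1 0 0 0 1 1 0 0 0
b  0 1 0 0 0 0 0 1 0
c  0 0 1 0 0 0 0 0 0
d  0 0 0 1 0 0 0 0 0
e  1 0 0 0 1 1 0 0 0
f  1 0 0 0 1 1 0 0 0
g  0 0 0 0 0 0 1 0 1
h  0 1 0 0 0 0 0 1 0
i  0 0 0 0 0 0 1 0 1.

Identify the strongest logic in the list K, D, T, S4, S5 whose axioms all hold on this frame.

S5

Serial (axiom D): yes — every world has a successor (e.g. a R a).
Reflexive (axiom T): yes — every world is R-related to itself.
Transitive (axiom 4): yes — every two-step R-path is closed by a direct edge.
Euclidean (axiom 5): yes — any two successors of a common world are R-related.
So F validates K, D, T, S4, S5. The strongest is S5.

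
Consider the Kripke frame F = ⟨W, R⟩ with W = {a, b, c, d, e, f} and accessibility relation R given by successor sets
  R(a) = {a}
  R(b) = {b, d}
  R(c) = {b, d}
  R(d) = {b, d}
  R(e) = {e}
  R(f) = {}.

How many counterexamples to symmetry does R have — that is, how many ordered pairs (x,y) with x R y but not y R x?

2

Enumerating: (c,b), (c,d).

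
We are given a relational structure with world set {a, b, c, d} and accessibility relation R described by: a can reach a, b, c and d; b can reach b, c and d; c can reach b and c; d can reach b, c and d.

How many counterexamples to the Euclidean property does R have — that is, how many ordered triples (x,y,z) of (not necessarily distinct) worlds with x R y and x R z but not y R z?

6

Enumerating: (a,b,a), (a,c,a), (a,c,d), (a,d,a), (b,c,d), (d,c,d).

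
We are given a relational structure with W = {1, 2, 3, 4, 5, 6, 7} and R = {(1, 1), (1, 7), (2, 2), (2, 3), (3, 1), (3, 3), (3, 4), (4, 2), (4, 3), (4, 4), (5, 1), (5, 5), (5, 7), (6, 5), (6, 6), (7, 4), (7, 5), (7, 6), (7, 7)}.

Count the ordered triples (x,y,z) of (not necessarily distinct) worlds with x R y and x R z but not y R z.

17

Enumerating: (1,7,1), (2,3,2), (3,1,3), (3,1,4), (3,4,1), (4,2,4), (4,3,2), (5,1,5), (5,7,1), (6,5,6), (7,4,5), (7,4,6), (7,4,7), (7,5,4), (7,5,6), (7,6,4), (7,6,7).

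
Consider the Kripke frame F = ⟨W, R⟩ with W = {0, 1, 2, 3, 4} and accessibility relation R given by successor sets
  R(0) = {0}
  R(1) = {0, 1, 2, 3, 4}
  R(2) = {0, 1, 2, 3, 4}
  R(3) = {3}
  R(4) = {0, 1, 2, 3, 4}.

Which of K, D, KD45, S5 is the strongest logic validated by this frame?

D

Serial (axiom D): yes — every world has a successor (e.g. 0 R 0).
Euclidean (axiom 5): no — 1 R 0 and 1 R 2, but not 0 R 2.
Transitive (axiom 4): yes — every two-step R-path is closed by a direct edge.
Reflexive (axiom T): yes — every world is R-related to itself.
So F validates K, D; KD45 would additionally require R to be Euclidean. The strongest is D.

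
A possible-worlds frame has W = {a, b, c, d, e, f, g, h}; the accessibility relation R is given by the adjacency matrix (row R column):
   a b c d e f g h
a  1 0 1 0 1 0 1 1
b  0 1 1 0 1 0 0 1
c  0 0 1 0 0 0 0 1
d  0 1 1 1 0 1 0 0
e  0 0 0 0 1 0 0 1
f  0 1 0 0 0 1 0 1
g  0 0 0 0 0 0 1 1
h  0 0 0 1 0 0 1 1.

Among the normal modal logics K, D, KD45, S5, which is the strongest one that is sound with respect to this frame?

D

Serial (axiom D): yes — every world has a successor (e.g. a R a).
Euclidean (axiom 5): no — a R c and a R e, but not c R e.
Transitive (axiom 4): no — a R h and h R d, but not a R d.
Reflexive (axiom T): yes — every world is R-related to itself.
So F validates K, D; KD45 would additionally require R to be Euclidean and transitive. The strongest is D.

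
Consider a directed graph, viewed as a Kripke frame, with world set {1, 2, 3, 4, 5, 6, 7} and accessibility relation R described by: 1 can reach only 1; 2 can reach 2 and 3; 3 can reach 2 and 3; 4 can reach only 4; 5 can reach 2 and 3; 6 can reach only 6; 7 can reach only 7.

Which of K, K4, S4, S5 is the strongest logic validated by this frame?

K4

Transitive (axiom 4): yes — every two-step R-path is closed by a direct edge.
Reflexive (axiom T): no — 5 is not related to itself.
Euclidean (axiom 5): yes — any two successors of a common world are R-related.
So F validates K, K4; S4 would additionally require R to be reflexive. The strongest is K4.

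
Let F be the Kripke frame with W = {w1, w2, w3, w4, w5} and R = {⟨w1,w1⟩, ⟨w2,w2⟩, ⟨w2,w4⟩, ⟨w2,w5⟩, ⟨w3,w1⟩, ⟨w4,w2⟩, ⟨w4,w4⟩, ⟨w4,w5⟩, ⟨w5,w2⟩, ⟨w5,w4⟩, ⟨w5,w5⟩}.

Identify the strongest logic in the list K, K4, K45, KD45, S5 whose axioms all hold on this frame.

Transitive (axiom 4): yes — every two-step R-path is closed by a direct edge.
Euclidean (axiom 5): yes — any two successors of a common world are R-related.
Serial (axiom D): yes — every world has a successor (e.g. w1 R w1).
Reflexive (axiom T): no — w3 is not related to itself.
So F validates K, K4, K45, KD45; S5 would additionally require R to be reflexive. The strongest is KD45.

KD45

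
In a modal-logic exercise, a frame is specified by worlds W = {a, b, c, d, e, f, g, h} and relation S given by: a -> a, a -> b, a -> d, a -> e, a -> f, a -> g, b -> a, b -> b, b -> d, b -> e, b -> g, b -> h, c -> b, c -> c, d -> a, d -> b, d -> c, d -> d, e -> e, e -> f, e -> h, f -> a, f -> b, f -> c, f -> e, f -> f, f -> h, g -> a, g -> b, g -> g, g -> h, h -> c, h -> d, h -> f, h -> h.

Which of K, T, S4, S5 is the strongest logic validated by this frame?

T

Reflexive (axiom T): yes — every world is S-related to itself.
Transitive (axiom 4): no — a S b and b S h, but not a S h.
Euclidean (axiom 5): no — a S b and a S f, but not b S f.
So F validates K, T; S4 would additionally require S to be transitive. The strongest is T.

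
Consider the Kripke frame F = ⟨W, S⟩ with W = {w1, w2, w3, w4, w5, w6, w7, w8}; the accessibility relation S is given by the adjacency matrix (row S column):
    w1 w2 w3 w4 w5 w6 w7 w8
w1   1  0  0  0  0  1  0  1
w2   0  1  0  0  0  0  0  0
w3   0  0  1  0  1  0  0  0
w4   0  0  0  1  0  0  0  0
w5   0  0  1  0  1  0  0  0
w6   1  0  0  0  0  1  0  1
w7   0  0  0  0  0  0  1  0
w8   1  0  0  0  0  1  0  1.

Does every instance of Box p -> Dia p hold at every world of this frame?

The schema D characterises exactly the serial frames.
Serial: yes — every world has a successor (e.g. w1 S w1).

Yes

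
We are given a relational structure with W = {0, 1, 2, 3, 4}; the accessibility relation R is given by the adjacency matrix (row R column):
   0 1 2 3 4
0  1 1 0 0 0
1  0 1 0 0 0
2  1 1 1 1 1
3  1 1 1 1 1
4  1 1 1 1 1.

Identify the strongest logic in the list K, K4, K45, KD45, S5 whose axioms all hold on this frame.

K4

Transitive (axiom 4): yes — every two-step R-path is closed by a direct edge.
Euclidean (axiom 5): no — 2 R 0 and 2 R 3, but not 0 R 3.
Serial (axiom D): yes — every world has a successor (e.g. 0 R 0).
Reflexive (axiom T): yes — every world is R-related to itself.
So F validates K, K4; K45 would additionally require R to be Euclidean. The strongest is K4.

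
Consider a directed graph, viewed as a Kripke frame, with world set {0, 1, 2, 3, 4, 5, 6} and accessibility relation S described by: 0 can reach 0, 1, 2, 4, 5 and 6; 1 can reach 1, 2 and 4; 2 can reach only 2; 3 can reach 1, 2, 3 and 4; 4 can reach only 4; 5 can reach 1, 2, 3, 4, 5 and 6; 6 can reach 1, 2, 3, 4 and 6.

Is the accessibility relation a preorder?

No

Reflexive: yes — every world is S-related to itself.
Transitive: no — 0 S 5 and 5 S 3, but not 0 S 3.
So S is not a preorder.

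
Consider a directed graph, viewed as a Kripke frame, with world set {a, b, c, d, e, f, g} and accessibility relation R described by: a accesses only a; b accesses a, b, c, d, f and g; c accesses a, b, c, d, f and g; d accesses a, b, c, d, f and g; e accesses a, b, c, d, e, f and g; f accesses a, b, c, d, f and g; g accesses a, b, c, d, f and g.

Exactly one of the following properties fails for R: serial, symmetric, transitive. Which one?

Serial: yes — every world has a successor (e.g. a R a).
Symmetric: no — b R a but not a R b.
Transitive: yes — every two-step R-path is closed by a direct edge.
Only symmetric fails.

symmetric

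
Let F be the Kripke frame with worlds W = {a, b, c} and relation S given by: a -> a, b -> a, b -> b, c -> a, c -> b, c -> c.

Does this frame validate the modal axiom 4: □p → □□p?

By correspondence theory, 4 is valid on a frame iff S is transitive.
Transitive: yes — every two-step S-path is closed by a direct edge.

Yes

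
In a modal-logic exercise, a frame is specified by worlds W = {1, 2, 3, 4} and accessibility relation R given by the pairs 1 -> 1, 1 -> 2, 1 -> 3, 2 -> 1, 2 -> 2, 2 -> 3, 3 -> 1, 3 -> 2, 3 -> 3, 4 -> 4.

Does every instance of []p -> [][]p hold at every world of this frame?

Yes

By correspondence theory, 4 is valid on a frame iff R is transitive.
Transitive: yes — every two-step R-path is closed by a direct edge.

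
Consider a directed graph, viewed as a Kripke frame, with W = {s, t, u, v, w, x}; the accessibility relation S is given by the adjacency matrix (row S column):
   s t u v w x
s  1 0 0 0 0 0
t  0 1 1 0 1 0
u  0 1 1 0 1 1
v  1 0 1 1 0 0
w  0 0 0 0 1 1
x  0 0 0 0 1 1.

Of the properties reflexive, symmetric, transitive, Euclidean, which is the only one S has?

reflexive

Reflexive: yes — every world is S-related to itself.
Symmetric: no — t S w but not w S t.
Transitive: no — t S u and u S x, but not t S x.
Euclidean: no — t S w and t S u, but not w S u.
Only reflexive holds.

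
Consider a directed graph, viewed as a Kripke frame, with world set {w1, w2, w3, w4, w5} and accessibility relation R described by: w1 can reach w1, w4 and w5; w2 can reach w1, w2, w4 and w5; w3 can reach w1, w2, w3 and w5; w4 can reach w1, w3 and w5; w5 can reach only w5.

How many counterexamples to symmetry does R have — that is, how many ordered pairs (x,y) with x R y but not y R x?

Enumerating: (w1,w5), (w2,w1), (w2,w4), (w2,w5), (w3,w1), (w3,w2), (w3,w5), (w4,w3), (w4,w5).

9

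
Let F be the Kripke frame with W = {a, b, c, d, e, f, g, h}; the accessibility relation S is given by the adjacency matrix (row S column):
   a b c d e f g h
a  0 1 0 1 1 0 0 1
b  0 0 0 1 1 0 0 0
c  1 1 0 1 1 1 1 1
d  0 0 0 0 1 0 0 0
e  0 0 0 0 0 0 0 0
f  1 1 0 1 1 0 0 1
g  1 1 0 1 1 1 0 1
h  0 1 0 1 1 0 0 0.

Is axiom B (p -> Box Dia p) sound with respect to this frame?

By correspondence theory, B is valid on a frame iff S is symmetric.
Symmetric: no — a S b but not b S a.

No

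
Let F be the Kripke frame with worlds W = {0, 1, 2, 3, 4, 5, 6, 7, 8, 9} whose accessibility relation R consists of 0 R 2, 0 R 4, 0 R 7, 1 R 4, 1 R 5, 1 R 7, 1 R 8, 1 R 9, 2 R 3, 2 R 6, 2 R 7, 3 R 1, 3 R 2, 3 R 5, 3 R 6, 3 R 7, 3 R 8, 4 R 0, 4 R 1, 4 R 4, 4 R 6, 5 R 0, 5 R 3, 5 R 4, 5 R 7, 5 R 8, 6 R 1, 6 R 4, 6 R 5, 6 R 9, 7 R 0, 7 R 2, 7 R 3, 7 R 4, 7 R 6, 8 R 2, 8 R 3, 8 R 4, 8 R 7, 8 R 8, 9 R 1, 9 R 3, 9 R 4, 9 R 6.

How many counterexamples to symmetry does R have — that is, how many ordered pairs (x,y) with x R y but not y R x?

20

Enumerating: (0,2), (1,5), (1,7), (1,8), (2,6), (3,1), (3,6), (5,0), (5,4), (5,7), (5,8), (6,1), … and 8 more.
Total: 20.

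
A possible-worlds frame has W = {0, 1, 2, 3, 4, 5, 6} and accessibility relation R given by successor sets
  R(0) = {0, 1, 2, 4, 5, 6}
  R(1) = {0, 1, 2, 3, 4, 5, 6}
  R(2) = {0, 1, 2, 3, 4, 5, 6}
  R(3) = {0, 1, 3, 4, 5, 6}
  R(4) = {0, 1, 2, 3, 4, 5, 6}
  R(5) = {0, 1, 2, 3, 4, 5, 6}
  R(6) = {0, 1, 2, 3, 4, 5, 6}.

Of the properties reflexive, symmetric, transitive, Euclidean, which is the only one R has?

reflexive

Reflexive: yes — every world is R-related to itself.
Symmetric: no — 2 R 3 but not 3 R 2.
Transitive: no — 0 R 1 and 1 R 3, but not 0 R 3.
Euclidean: no — 1 R 0 and 1 R 3, but not 0 R 3.
Only reflexive holds.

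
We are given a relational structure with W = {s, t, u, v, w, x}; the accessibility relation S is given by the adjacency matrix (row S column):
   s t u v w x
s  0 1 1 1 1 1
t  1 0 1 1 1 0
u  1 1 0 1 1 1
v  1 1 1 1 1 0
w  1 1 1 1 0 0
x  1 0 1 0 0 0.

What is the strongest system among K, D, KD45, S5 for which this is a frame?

Serial (axiom D): yes — every world has a successor (e.g. s S t).
Euclidean (axiom 5): no — s S t and s S x, but not t S x.
Transitive (axiom 4): no — t S s and s S x, but not t S x.
Reflexive (axiom T): no — s is not related to itself.
So F validates K, D; KD45 would additionally require S to be Euclidean and transitive. The strongest is D.

D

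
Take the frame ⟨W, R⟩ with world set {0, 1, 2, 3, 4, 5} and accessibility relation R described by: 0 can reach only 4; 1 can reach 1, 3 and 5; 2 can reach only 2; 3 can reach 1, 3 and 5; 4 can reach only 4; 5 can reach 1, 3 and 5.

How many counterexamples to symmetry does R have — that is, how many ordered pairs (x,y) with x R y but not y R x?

Enumerating: (0,4).

1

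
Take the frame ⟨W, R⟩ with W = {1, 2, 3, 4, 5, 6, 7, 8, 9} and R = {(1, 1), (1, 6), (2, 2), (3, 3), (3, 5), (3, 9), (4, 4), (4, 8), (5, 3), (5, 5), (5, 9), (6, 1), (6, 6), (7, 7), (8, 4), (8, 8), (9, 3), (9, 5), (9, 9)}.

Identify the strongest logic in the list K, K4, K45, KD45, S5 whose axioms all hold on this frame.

S5

Transitive (axiom 4): yes — every two-step R-path is closed by a direct edge.
Euclidean (axiom 5): yes — any two successors of a common world are R-related.
Serial (axiom D): yes — every world has a successor (e.g. 1 R 1).
Reflexive (axiom T): yes — every world is R-related to itself.
So F validates K, K4, K45, KD45, S5. The strongest is S5.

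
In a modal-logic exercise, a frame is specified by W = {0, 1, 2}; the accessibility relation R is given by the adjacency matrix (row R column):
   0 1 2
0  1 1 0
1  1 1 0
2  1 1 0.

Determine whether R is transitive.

Yes

Transitive: yes — every two-step R-path is closed by a direct edge.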